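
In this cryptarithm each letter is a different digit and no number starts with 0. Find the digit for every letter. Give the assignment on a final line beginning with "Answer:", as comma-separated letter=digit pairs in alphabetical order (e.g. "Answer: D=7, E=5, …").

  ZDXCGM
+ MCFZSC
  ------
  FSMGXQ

Step 1. [col 1: M + C ≡ Q (mod 10)] C=5 is one option consistent with column 1 (M + C ≡ Q (mod 10), carry-in 0) — take it ⇒ C=5.
Step 2. [col 1: M + C ≡ Q (mod 10)] M=1 is one option consistent with column 1 (M + C ≡ Q (mod 10), carry-in 0) — take it. So M=1.
Step 3. [col 1: M + C ≡ Q (mod 10)] in column 1 we have M+C≡Q with carry-in 0; given M=1, C=5 and digits 1,5 already taken and all letters distinct, that pins Q to 6. So Q=6.
Step 4. [col 2: G + S ≡ X (mod 10)] column 2 (G + S ≡ X (mod 10), carry-in 0) doesn't pin X yet; pick X=7 and continue ⇒ X=7.
Step 5. [col 2: G + S ≡ X (mod 10)] several values work for G in column 2 (G + S ≡ X (mod 10), carry-in 0); try G=9, so G=9.
Step 6. [col 2: G + S ≡ X (mod 10)] column 2 reads G+S+carry(0)=X with G=9, X=7; with digits 1,5,6,7,9 already taken and all letters distinct, the only value for S is 8, so S=8.
Step 7. [col 3: C + Z ≡ G (mod 10)] column 3: given C=5, G=9, carry-in 1, and digits 1,5,6,7,8,9 already taken and all letters distinct, C+Z≡G (mod 10) forces Z=3, so Z=3.
Step 8. [col 4: X + F ≡ M (mod 10)] from column 4 (X=7, M=1, carry-in 0, digits 1,3,5,6,7,8,9 already taken and all letters distinct): F must equal 4 ⇒ F=4.
Step 9. [col 5: D + C ≡ S (mod 10)] column 5 reads D+C+carry(1)=S with C=5, S=8; with digits 1,3,4,5,6,7,8,9 already taken and all letters distinct, the only value for D is 2, so D=2.

Answer: C=5, D=2, F=4, G=9, M=1, Q=6, S=8, X=7, Z=3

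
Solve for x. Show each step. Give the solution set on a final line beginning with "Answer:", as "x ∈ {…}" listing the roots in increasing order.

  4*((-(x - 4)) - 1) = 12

Step 1. [4*((-(x - 4)) - 1) = 12] 4·(inner) — divide through by 4, so div: (-(x - 4)) - 1 = 3.
Step 2. [(-(x - 4)) - 1 = 3] peel the -1: add 1 from each side. So sub: -(x - 4) = 4.
Step 3. [-(x - 4) = 4] LHS negated; negate both sides ⇒ neg: x - 4 = -4.
Step 4. [x - 4 = -4] -4 is outermost — add 4 both sides. So sub: x = 0.

Answer: x ∈ {0}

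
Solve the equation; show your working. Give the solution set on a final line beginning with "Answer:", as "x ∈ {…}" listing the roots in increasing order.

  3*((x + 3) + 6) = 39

Step 1. [3*((x + 3) + 6) = 39] 3·(inner) — divide through by 3, so div: (x + 3) + 6 = 13.
Step 2. [(x + 3) + 6 = 13] +6 is outermost — subtract 6 both sides. So sub: x + 3 = 7.
Step 3. [x + 3 = 7] +3 is outermost — subtract 3 both sides, so sub: x = 4.

Answer: x ∈ {4}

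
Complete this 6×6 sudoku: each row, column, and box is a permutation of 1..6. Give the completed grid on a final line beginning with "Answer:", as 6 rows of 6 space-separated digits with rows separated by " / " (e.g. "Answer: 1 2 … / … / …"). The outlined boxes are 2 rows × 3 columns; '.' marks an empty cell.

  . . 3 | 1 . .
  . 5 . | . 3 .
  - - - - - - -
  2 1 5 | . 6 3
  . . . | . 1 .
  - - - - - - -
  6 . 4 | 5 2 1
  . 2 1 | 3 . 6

Step 1. [r1c1∈{4}] r1c1 is down to just 4, so r1c1=4.
Step 2. [r1c6∈{2,5}] r1c6 is the only open cell in row 1 admitting 2. So r1c6=2.
Step 3. [r4c2∈{3,4,6}] in col 2, 4 fits only at r4c2. So r4c2=4.
Step 4. [r2c4∈{4,6}] r2c4 is the only open cell in col 4 admitting 6, so r2c4=6.
Step 5. [r1c2∈{6}] r1c2 has the single candidate 6. So r1c2=6.
Step 6. [r5c2∈{3}] nothing but 3 survives at r5c2. So r5c2=3.
Step 7. [r4c4∈{2}] nothing but 2 survives at r4c4, so r4c4=2.
Step 8. [r2c1∈{1}] nothing but 1 survives at r2c1, so r2c1=1.
Step 9. [r6c5∈{4}] r6c5 is down to just 4, so r6c5=4.
Step 10. [r4c1∈{3}] nothing but 3 survives at r4c1, so r4c1=3.
Step 11. [r2c6∈{4}] r2c6 has the single candidate 4. So r2c6=4.
Step 12. [r4c6∈{5}] nothing but 5 survives at r4c6, so r4c6=5.
Step 13. [r6c1∈{5}] r6c1 has the single candidate 5 ⇒ r6c1=5.
Step 14. [r2c3∈{2}] r2c3's peers cover all but 2 ⇒ r2c3=2.
Step 15. [r1c5∈{5}] only 5 remains possible at r1c5, so r1c5=5.
Step 16. [r3c4∈{4}] r3c4's peers cover all but 4 ⇒ r3c4=4.
Step 17. [r4c3∈{6}] r4c3's peers cover all but 6 ⇒ r4c3=6.

Answer: 4 6 3 1 5 2 / 1 5 2 6 3 4 / 2 1 5 4 6 3 / 3 4 6 2 1 5 / 6 3 4 5 2 1 / 5 2 1 3 4 6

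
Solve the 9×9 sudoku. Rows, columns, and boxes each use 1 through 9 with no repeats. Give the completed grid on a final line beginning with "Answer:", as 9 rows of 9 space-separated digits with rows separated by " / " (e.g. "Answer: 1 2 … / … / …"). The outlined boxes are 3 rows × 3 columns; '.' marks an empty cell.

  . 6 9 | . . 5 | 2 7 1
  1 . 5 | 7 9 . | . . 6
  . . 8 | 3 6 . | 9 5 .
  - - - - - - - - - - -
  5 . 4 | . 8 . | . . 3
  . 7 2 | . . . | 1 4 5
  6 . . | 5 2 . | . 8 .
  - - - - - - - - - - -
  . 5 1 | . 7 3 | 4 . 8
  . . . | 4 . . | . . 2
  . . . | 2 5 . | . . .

Step 1. [r3c6∈{1,2,4}] across row 3, 1 lands solely at r3c6 ⇒ r3c6=1.
Step 2. [r1c1∈{3,4}] in row 1, 3 fits only at r1c1 ⇒ r1c1=3.
Step 3. [r6c7∈{7}] nothing but 7 survives at r6c7 ⇒ r6c7=7.
Step 4. [r4c7∈{6}] r4c7 has the single candidate 6. So r4c7=6.
Step 5. [r9c7∈{3}] r9c7's peers cover all but 3. So r9c7=3.
Step 6. [r3c1∈{2,4,7}] in row 3, 7 fits only at r3c1. So r3c1=7.
Step 7. [r6c9∈{9}] r6c9 is down to just 9 ⇒ r6c9=9.
Step 8. [r9c8∈{1,6,9}] across row 9, 1 lands solely at r9c8, so r9c8=1.
Step 9. [r2c6∈{2,4,8}] col 6 places 2 nowhere but r2c6, so r2c6=2.
Step 10. [r9c1∈{4,8,9}] col 1 places 4 nowhere but r9c1. So r9c1=4.
Step 11. [r8c3∈{3,6,7}] r8c3 is the only open cell in row 8 admitting 7 ⇒ r8c3=7.
Step 12. [r8c2∈{3,8,9}] r8c2 is the only open cell in row 8 admitting 3 ⇒ r8c2=3.
Step 13. [r9c2∈{8,9}] 8 has one home in col 2: r9c2. So r9c2=8.
Step 14. [r9c6∈{6,9}] in row 9, 9 fits only at r9c6. So r9c6=9.
Step 15. [r4c2∈{1,9}] r4c2 is the only open cell in col 2 admitting 9 ⇒ r4c2=9.
Step 16. [r7c4∈{6}] r7c4 is down to just 6 ⇒ r7c4=6.
Step 17. [r8c1∈{9}] nothing but 9 survives at r8c1. So r8c1=9.
Step 18. [r2c2∈{4}] r2c2 is down to just 4 ⇒ r2c2=4.
Step 19. [r9c3∈{6}] r9c3 has the single candidate 6 ⇒ r9c3=6.
Step 20. [r8c6∈{8}] r8c6 is down to just 8 ⇒ r8c6=8.
Step 21. [r3c9∈{4}] only 4 remains possible at r3c9. So r3c9=4.
Step 22. [r5c6∈{6}] r5c6's peers cover all but 6 ⇒ r5c6=6.
Step 23. [r3c2∈{2}] r3c2 has the single candidate 2. So r3c2=2.
Step 24. [r2c7∈{8}] r2c7 has the single candidate 8 ⇒ r2c7=8.
Step 25. [r8c7∈{5}] r8c7's peers cover all but 5. So r8c7=5.
Step 26. [r6c6∈{4}] only 4 remains possible at r6c6 ⇒ r6c6=4.
Step 27. [r5c5∈{3}] r5c5 is down to just 3 ⇒ r5c5=3.
Step 28. [r1c4∈{8}] r1c4 has the single candidate 8, so r1c4=8.
Step 29. [r4c4∈{1}] nothing but 1 survives at r4c4. So r4c4=1.
Step 30. [r4c6∈{7}] r4c6 has the single candidate 7, so r4c6=7.
Step 31. [r2c8∈{3}] r2c8's peers cover all but 3, so r2c8=3.
Step 32. [r9c9∈{7}] nothing but 7 survives at r9c9 ⇒ r9c9=7.
Step 33. [r8c8∈{6}] only 6 remains possible at r8c8. So r8c8=6.
Step 34. [r4c8∈{2}] r4c8 is down to just 2. So r4c8=2.
Step 35. [r6c2∈{1}] nothing but 1 survives at r6c2. So r6c2=1.
Step 36. [r1c5∈{4}] only 4 remains possible at r1c5, so r1c5=4.
Step 37. [r5c4∈{9}] r5c4 is down to just 9 ⇒ r5c4=9.
Step 38. [r7c1∈{2}] nothing but 2 survives at r7c1, so r7c1=2.
Step 39. [r5c1∈{8}] r5c1 has the single candidate 8 ⇒ r5c1=8.
Step 40. [r7c8∈{9}] only 9 remains possible at r7c8. So r7c8=9.
Step 41. [r8c5∈{1}] r8c5's peers cover all but 1 ⇒ r8c5=1.
Step 42. [r6c3∈{3}] r6c3 has the single candidate 3 ⇒ r6c3=3.

Answer: 3 6 9 8 4 5 2 7 1 / 1 4 5 7 9 2 8 3 6 / 7 2 8 3 6 1 9 5 4 / 5 9 4 1 8 7 6 2 3 / 8 7 2 9 3 6 1 4 5 / 6 1 3 5 2 4 7 8 9 / 2 5 1 6 7 3 4 9 8 / 9 3 7 4 1 8 5 6 2 / 4 8 6 2 5 9 3 1 7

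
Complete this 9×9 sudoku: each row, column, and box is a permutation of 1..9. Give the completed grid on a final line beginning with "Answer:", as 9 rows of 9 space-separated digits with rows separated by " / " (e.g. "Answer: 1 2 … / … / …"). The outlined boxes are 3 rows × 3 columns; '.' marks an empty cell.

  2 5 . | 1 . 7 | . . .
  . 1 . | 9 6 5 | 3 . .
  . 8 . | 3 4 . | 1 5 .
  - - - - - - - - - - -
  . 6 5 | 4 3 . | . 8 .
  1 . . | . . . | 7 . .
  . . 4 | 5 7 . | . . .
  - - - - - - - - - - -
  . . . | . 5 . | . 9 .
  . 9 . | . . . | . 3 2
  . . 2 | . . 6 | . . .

Step 1. [r5c5∈{2,8,9}] 2 has one home in col 5: r5c5, so r5c5=2.
Step 2. [r7c6∈{1,2,3,4,8}] col 6 places 3 nowhere but r7c6, so r7c6=3.
Step 3. [r2c3∈{7}] r2c3 is down to just 7, so r2c3=7.
Step 4. [r9c8∈{1,4,7}] in col 8, 7 fits only at r9c8 ⇒ r9c8=7.
Step 5. [r9c4∈{8}] nothing but 8 survives at r9c4. So r9c4=8.
Step 6. [r5c2∈{3}] r5c2's peers cover all but 3 ⇒ r5c2=3.
Step 7. [r9c2∈{4}] r9c2 is down to just 4 ⇒ r9c2=4.
Step 8. [r6c8∈{1,2,6}] col 8 places 1 nowhere but r6c8, so r6c8=1.
Step 9. [r4c9∈{9}] nothing but 9 survives at r4c9, so r4c9=9.
Step 10. [r1c7∈{4,6,8,9}] in col 7, 9 fits only at r1c7. So r1c7=9.
Step 11. [r9c7∈{5}] r9c7's peers cover all but 5. So r9c7=5.
Step 12. [r8c5∈{1}] r8c5 is down to just 1. So r8c5=1.
Step 13. [r7c3∈{1,6,8}] in col 3, 1 fits only at r7c3. So r7c3=1.
Step 14. [r2c9∈{4,8}] 8 has one home in row 2: r2c9 ⇒ r2c9=8.
Step 15. [r8c1∈{5,6,7,8}] r8c1 is the only open cell in row 8 admitting 5, so r8c1=5.
Step 16. [r5c9∈{4,5,6}] in row 5, 5 fits only at r5c9 ⇒ r5c9=5.
Step 17. [r5c8∈{4,6}] in row 5, 4 fits only at r5c8, so r5c8=4.
Step 18. [r1c8∈{6}] r1c8's peers cover all but 6. So r1c8=6.
Step 19. [r7c2∈{7}] only 7 remains possible at r7c2. So r7c2=7.
Step 20. [r6c2∈{2}] r6c2 has the single candidate 2 ⇒ r6c2=2.
Step 21. [r6c7∈{6}] only 6 remains possible at r6c7, so r6c7=6.
Step 22. [r8c3∈{6,8}] in row 8, 6 fits only at r8c3, so r8c3=6.
Step 23. [r5c3∈{8,9}] in col 3, 8 fits only at r5c3, so r5c3=8.
Step 24. [r8c7∈{4,8}] 8 has one home in row 8: r8c7, so r8c7=8.
Step 25. [r6c1∈{9}] only 9 remains possible at r6c1, so r6c1=9.
Step 26. [r7c7∈{4}] r7c7 is down to just 4, so r7c7=4.
Step 27. [r7c9∈{6}] r7c9's peers cover all but 6. So r7c9=6.
Step 28. [r4c1∈{7}] nothing but 7 survives at r4c1 ⇒ r4c1=7.
Step 29. [r6c9∈{3}] r6c9's peers cover all but 3 ⇒ r6c9=3.
Step 30. [r7c4∈{2}] r7c4 is down to just 2. So r7c4=2.
Step 31. [r2c1∈{4}] r2c1's peers cover all but 4 ⇒ r2c1=4.
Step 32. [r3c9∈{7}] nothing but 7 survives at r3c9, so r3c9=7.
Step 33. [r1c5∈{8}] r1c5 has the single candidate 8. So r1c5=8.
Step 34. [r1c3∈{3}] only 3 remains possible at r1c3. So r1c3=3.
Step 35. [r3c3∈{9}] r3c3's peers cover all but 9, so r3c3=9.
Step 36. [r3c6∈{2}] nothing but 2 survives at r3c6 ⇒ r3c6=2.
Step 37. [r4c6∈{1}] r4c6 has the single candidate 1 ⇒ r4c6=1.
Step 38. [r8c6∈{4}] only 4 remains possible at r8c6 ⇒ r8c6=4.
Step 39. [r1c9∈{4}] nothing but 4 survives at r1c9. So r1c9=4.
Step 40. [r6c6∈{8}] r6c6 is down to just 8 ⇒ r6c6=8.
Step 41. [r4c7∈{2}] r4c7's peers cover all but 2. So r4c7=2.
Step 42. [r5c6∈{9}] r5c6 has the single candidate 9 ⇒ r5c6=9.
Step 43. [r2c8∈{2}] r2c8's peers cover all but 2 ⇒ r2c8=2.
Step 44. [r8c4∈{7}] only 7 remains possible at r8c4, so r8c4=7.
Step 45. [r9c9∈{1}] r9c9 has the single candidate 1. So r9c9=1.
Step 46. [r3c1∈{6}] nothing but 6 survives at r3c1 ⇒ r3c1=6.
Step 47. [r7c1∈{8}] r7c1 has the single candidate 8 ⇒ r7c1=8.
Step 48. [r9c5∈{9}] r9c5 is down to just 9, so r9c5=9.
Step 49. [r5c4∈{6}] nothing but 6 survives at r5c4 ⇒ r5c4=6.
Step 50. [r9c1∈{3}] only 3 remains possible at r9c1, so r9c1=3.

Answer: 2 5 3 1 8 7 9 6 4 / 4 1 7 9 6 5 3 2 8 / 6 8 9 3 4 2 1 5 7 / 7 6 5 4 3 1 2 8 9 / 1 3 8 6 2 9 7 4 5 / 9 2 4 5 7 8 6 1 3 / 8 7 1 2 5 3 4 9 6 / 5 9 6 7 1 4 8 3 2 / 3 4 2 8 9 6 5 7 1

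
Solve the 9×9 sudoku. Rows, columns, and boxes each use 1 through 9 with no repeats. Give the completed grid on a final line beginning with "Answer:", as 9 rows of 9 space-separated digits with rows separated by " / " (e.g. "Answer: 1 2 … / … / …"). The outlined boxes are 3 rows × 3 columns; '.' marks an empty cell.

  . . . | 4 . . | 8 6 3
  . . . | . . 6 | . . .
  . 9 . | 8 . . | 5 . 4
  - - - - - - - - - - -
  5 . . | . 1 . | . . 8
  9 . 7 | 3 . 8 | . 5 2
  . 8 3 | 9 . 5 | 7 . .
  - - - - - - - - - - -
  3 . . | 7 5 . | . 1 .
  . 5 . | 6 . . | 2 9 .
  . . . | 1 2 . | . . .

Step 1. [r7c3∈{2,4,6,8,9}] row 7 places 8 nowhere but r7c3, so r7c3=8.
Step 2. [r6c1∈{1,2,4,6}] row 6 places 2 nowhere but r6c1. So r6c1=2.
Step 3. [r6c8∈{4}] r6c8 has the single candidate 4 ⇒ r6c8=4.
Step 4. [r7c9∈{6}] r7c9 is down to just 6, so r7c9=6.
Step 5. [r2c2∈{1,2,3,4,7}] col 2 places 3 nowhere but r2c2 ⇒ r2c2=3.
Step 6. [r8c9∈{7}] only 7 remains possible at r8c9. So r8c9=7.
Step 7. [r4c6∈{2,4,7}] in row 4, 7 fits only at r4c6 ⇒ r4c6=7.
Step 8. [r5c2∈{1,4,6}] r5c2 is the only open cell in box 4 admitting 1, so r5c2=1.
Step 9. [r2c7∈{1,9}] across col 7, 1 lands solely at r2c7, so r2c7=1.
Step 10. [r7c6∈{4,9}] in row 7, 9 fits only at r7c6. So r7c6=9.
Step 11. [r1c3∈{1,2,5}] r1c3 is the only open cell in row 1 admitting 5. So r1c3=5.
Step 12. [r1c5∈{7,9}] r1c5 is the only open cell in row 1 admitting 9. So r1c5=9.
Step 13. [r2c5∈{7}] only 7 remains possible at r2c5. So r2c5=7.
Step 14. [r2c8∈{2}] r2c8 is down to just 2, so r2c8=2.
Step 15. [r2c3∈{4}] r2c3 has the single candidate 4. So r2c3=4.
Step 16. [r3c3∈{1,2,6}] across col 3, 2 lands solely at r3c3, so r3c3=2.
Step 17. [r1c2∈{7}] only 7 remains possible at r1c2. So r1c2=7.
Step 18. [r4c2∈{4,6}] across row 4, 4 lands solely at r4c2 ⇒ r4c2=4.
Step 19. [r1c1∈{1}] only 1 remains possible at r1c1, so r1c1=1.
Step 20. [r8c1∈{4}] r8c1's peers cover all but 4. So r8c1=4.
Step 21. [r8c6∈{3}] nothing but 3 survives at r8c6 ⇒ r8c6=3.
Step 22. [r4c7∈{3,6,9}] across row 4, 9 lands solely at r4c7, so r4c7=9.
Step 23. [r9c2∈{6}] only 6 remains possible at r9c2, so r9c2=6.
Step 24. [r9c7∈{3,4}] across col 7, 3 lands solely at r9c7 ⇒ r9c7=3.
Step 25. [r5c5∈{4,6}] r5c5 is the only open cell in row 5 admitting 4 ⇒ r5c5=4.
Step 26. [r9c1∈{7}] nothing but 7 survives at r9c1. So r9c1=7.
Step 27. [r7c7∈{4}] only 4 remains possible at r7c7 ⇒ r7c7=4.
Step 28. [r4c4∈{2}] nothing but 2 survives at r4c4. So r4c4=2.
Step 29. [r9c9∈{5}] nothing but 5 survives at r9c9 ⇒ r9c9=5.
Step 30. [r2c1∈{8}] r2c1's peers cover all but 8. So r2c1=8.
Step 31. [r6c9∈{1}] only 1 remains possible at r6c9 ⇒ r6c9=1.
Step 32. [r4c8∈{3}] only 3 remains possible at r4c8, so r4c8=3.
Step 33. [r6c5∈{6}] r6c5 has the single candidate 6 ⇒ r6c5=6.
Step 34. [r8c5∈{8}] r8c5 has the single candidate 8, so r8c5=8.
Step 35. [r4c3∈{6}] r4c3's peers cover all but 6. So r4c3=6.
Step 36. [r2c4∈{5}] r2c4's peers cover all but 5. So r2c4=5.
Step 37. [r3c1∈{6}] only 6 remains possible at r3c1 ⇒ r3c1=6.
Step 38. [r3c8∈{7}] r3c8's peers cover all but 7, so r3c8=7.
Step 39. [r7c2∈{2}] r7c2 has the single candidate 2, so r7c2=2.
Step 40. [r2c9∈{9}] only 9 remains possible at r2c9. So r2c9=9.
Step 41. [r3c5∈{3}] r3c5's peers cover all but 3. So r3c5=3.
Step 42. [r9c3∈{9}] only 9 remains possible at r9c3. So r9c3=9.
Step 43. [r9c6∈{4}] nothing but 4 survives at r9c6. So r9c6=4.
Step 44. [r8c3∈{1}] only 1 remains possible at r8c3. So r8c3=1.
Step 45. [r3c6∈{1}] r3c6's peers cover all but 1 ⇒ r3c6=1.
Step 46. [r1c6∈{2}] r1c6 has the single candidate 2. So r1c6=2.
Step 47. [r9c8∈{8}] only 8 remains possible at r9c8. So r9c8=8.
Step 48. [r5c7∈{6}] r5c7's peers cover all but 6. So r5c7=6.

Answer: 1 7 5 4 9 2 8 6 3 / 8 3 4 5 7 6 1 2 9 / 6 9 2 8 3 1 5 7 4 / 5 4 6 2 1 7 9 3 8 / 9 1 7 3 4 8 6 5 2 / 2 8 3 9 6 5 7 4 1 / 3 2 8 7 5 9 4 1 6 / 4 5 1 6 8 3 2 9 7 / 7 6 9 1 2 4 3 8 5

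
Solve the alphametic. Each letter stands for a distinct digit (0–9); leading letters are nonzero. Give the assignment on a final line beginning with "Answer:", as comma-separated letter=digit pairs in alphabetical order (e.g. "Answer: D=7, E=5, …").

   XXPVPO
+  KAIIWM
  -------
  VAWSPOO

Step 1. [V] V is the leading digit of a 7-digit sum of two 6-digit numbers; the final carry is exactly 1. So V=1.
Step 2. [col 1: O + M ≡ O (mod 10)] in column 1 we have O+M≡O with carry-in 0; given nothing yet and digits 1 already taken and all letters distinct, that pins M to 0. So M=0.
Step 3. [col 1: O + M ≡ O (mod 10)] column 1 (O + M ≡ O (mod 10), carry-in 0) doesn't pin O yet; pick O=2 and continue, so O=2.
Step 4. [col 2: P + W ≡ O (mod 10)] no forcing yet in column 2 (carry-in 0); W=3 is free and consistent — try it. So W=3.
Step 5. [col 2: P + W ≡ O (mod 10)] from column 2 (W=3, O=2, carry-in 0, digits 0,1,2,3 already taken and all letters distinct): P must equal 9. So P=9.
Step 6. [col 3: V + I ≡ P (mod 10)] in column 3 we have V+I≡P with carry-in 1; given V=1, P=9 and digits 0,1,2,3,9 already taken and all letters distinct, that pins I to 7. So I=7.
Step 7. [col 4: P + I ≡ S (mod 10)] column 4 reads P+I+carry(0)=S with P=9, I=7; with digits 0,1,2,3,7,9 already taken and all letters distinct, the only value for S is 6, so S=6.
Step 8. [col 5: X + A ≡ W (mod 10)] no forcing yet in column 5 (carry-in 1); A=4 is free and consistent — try it, so A=4.
Step 9. [col 5: X + A ≡ W (mod 10)] from column 5 (A=4, W=3, carry-in 1, digits 0,1,2,3,4,6,7,9 already taken and all letters distinct): X must equal 8, so X=8.
Step 10. [col 6: X + K ≡ A (mod 10)] in column 6 we have X+K≡A with carry-in 1; given X=8, A=4 and digits 0,1,2,3,4,6,7,8,9 already taken and all letters distinct, that pins K to 5, so K=5.

Answer: A=4, I=7, K=5, M=0, O=2, P=9, S=6, V=1, W=3, X=8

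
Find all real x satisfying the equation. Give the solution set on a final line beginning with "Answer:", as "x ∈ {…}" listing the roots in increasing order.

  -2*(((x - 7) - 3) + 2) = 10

Step 1. [-2*(((x - 7) - 3) + 2) = 10] -2·(inner) — divide through by -2, so div: ((x - 7) - 3) + 2 = -5.
Step 2. [((x - 7) - 3) + 2 = -5] +2 is outermost — subtract 2 both sides, so sub: (x - 7) - 3 = -7.
Step 3. [(x - 7) - 3 = -7] peel the -3: add 3 from each side. So sub: x - 7 = -4.
Step 4. [x - 7 = -4] -7 is outermost — add 7 both sides ⇒ sub: x = 3.

Answer: x ∈ {3}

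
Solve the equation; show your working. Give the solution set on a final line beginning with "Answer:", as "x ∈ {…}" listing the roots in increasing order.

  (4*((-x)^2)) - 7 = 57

Step 1. [(4*((-x)^2)) - 7 = 57] peel the -7: add 7 from each side ⇒ sub: 4*((-x)^2) = 64.
Step 2. [4*((-x)^2) = 64] LHS = 4·(…); ÷4 both sides. So div: (-x)^2 = 16.
Step 3. [(-x)^2 = 16] √ both sides: 16 ≥ 0 gives two branches ⇒ sqrt: -x = 4 or -4.
Step 4. [-x = 4 or -4] LHS negated; negate both sides, so neg: x = -4 or 4.

Answer: x ∈ {-4, 4}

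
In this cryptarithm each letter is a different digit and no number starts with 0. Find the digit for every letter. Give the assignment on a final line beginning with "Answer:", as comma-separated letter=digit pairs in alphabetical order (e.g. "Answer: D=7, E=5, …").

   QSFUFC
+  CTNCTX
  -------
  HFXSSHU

Step 1. [H] H is the leading digit of a 7-digit sum of two 6-digit numbers; the final carry is exactly 1 ⇒ H=1.
Step 2. [col 1: C + X ≡ U (mod 10)] C=7 is one option consistent with column 1 (C + X ≡ U (mod 10), carry-in 0) — take it, so C=7.
Step 3. [col 1: C + X ≡ U (mod 10)] column 1 (C + X ≡ U (mod 10), carry-in 0) doesn't pin U yet; pick U=2 and continue, so U=2.
Step 4. [col 1: C + X ≡ U (mod 10)] column 1 reads C+X+carry(0)=U with C=7, U=2; with digits 1,2,7 already taken and all letters distinct, the only value for X is 5 ⇒ X=5.
Step 5. [col 2: F + T ≡ H (mod 10)] no forcing yet in column 2 (carry-in 1); T=4 is free and consistent — try it ⇒ T=4.
Step 6. [col 2: F + T ≡ H (mod 10)] column 2: given T=4, H=1, carry-in 1, and digits 1,2,4,5,7 already taken and all letters distinct, F+T≡H (mod 10) forces F=6 ⇒ F=6.
Step 7. [col 3: U + C ≡ S (mod 10)] in column 3 we have U+C≡S with carry-in 1; given U=2, C=7 and digits 1,2,4,5,6,7 already taken and all letters distinct, that pins S to 0 ⇒ S=0.
Step 8. [col 4: F + N ≡ S (mod 10)] column 4 reads F+N+carry(1)=S with F=6, S=0; with digits 0,1,2,4,5,6,7 already taken and all letters distinct, the only value for N is 3, so N=3.
Step 9. [col 6: Q + C ≡ F (mod 10)] column 6: given C=7, F=6, carry-in 0, and digits 0,1,2,3,4,5,6,7 already taken and all letters distinct, Q+C≡F (mod 10) forces Q=9. So Q=9.

Answer: C=7, F=6, H=1, N=3, Q=9, S=0, T=4, U=2, X=5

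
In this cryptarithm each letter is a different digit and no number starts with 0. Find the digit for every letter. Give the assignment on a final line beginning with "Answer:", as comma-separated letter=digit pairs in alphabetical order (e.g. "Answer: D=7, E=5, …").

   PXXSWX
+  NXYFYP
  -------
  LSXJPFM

Step 1. [col 1: X + P ≡ M (mod 10)] column 1 (X + P ≡ M (mod 10), carry-in 0) doesn't pin M yet; pick M=7 and continue ⇒ M=7.
Step 2. [col 1: X + P ≡ M (mod 10)] no forcing yet in column 1 (carry-in 0); P=8 is free and consistent — try it, so P=8.
Step 3. [col 1: X + P ≡ M (mod 10)] in column 1 we have X+P≡M with carry-in 0; given P=8, M=7 and digits 7,8 already taken and all letters distinct, that pins X to 9, so X=9.
Step 4. [col 2: W + Y ≡ F (mod 10)] no forcing yet in column 2 (carry-in 1); Y=5 is free and consistent — try it ⇒ Y=5.
Step 5. [col 2: W + Y ≡ F (mod 10)] W=0 is one option consistent with column 2 (W + Y ≡ F (mod 10), carry-in 1) — take it, so W=0.
Step 6. [col 2: W + Y ≡ F (mod 10)] from column 2 (W=0, Y=5, carry-in 1, digits 0,5,7,8,9 already taken and all letters distinct): F must equal 6 ⇒ F=6.
Step 7. [col 3: S + F ≡ P (mod 10)] column 3 reads S+F+carry(0)=P with F=6, P=8; with digits 0,5,6,7,8,9 already taken and all letters distinct, the only value for S is 2, so S=2.
Step 8. [L] L is the leading digit of a 7-digit sum of two 6-digit numbers; the final carry is exactly 1 ⇒ L=1.
Step 9. [col 4: X + Y ≡ J (mod 10)] in column 4 we have X+Y≡J with carry-in 0; given X=9, Y=5 and digits 0,1,2,5,6,7,8,9 already taken and all letters distinct, that pins J to 4, so J=4.
Step 10. [col 6: P + N ≡ S (mod 10)] column 6 reads P+N+carry(1)=S with P=8, S=2; with digits 0,1,2,4,5,6,7,8,9 already taken and all letters distinct, the only value for N is 3, so N=3.

Answer: F=6, J=4, L=1, M=7, N=3, P=8, S=2, W=0, X=9, Y=5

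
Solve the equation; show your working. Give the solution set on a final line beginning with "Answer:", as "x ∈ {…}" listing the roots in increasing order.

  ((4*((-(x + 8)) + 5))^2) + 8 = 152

Step 1. [((4*((-(x + 8)) + 5))^2) + 8 = 152] subtract 8: x sits inside (… + 8), so sub: (4*((-(x + 8)) + 5))^2 = 144.
Step 2. [(4*((-(x + 8)) + 5))^2 = 144] 144 ≥ 0, LHS is (·)² — take ±√, so sqrt: 4*((-(x + 8)) + 5) = 12 or -12.
Step 3. [4*((-(x + 8)) + 5) = 12 or -12] divide by the outer 4 ⇒ div: (-(x + 8)) + 5 = 3 or -3.
Step 4. [(-(x + 8)) + 5 = 3 or -3] subtract 5: x sits inside (… + 5) ⇒ sub: -(x + 8) = -2 or -8.
Step 5. [-(x + 8) = -2 or -8] leading − — multiply by −1, so neg: x + 8 = 2 or 8.
Step 6. [x + 8 = 2 or 8] +8 is outermost — subtract 8 both sides. So sub: x = -6 or 0.

Answer: x ∈ {-6, 0}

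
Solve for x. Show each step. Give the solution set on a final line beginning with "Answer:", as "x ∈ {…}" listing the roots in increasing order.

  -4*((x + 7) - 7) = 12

Step 1. [-4*((x + 7) - 7) = 12] divide by the outer -4. So div: (x + 7) - 7 = -3.
Step 2. [(x + 7) - 7 = -3] the outer -7 inverts by adding 7, so sub: x + 7 = 4.
Step 3. [x + 7 = 4] peel the +7: subtract 7 from each side, so sub: x = -3.

Answer: x ∈ {-3}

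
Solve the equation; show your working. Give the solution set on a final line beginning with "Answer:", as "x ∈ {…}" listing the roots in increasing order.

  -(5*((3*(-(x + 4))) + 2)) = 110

Step 1. [-(5*((3*(-(x + 4))) + 2)) = 110] LHS negated; negate both sides ⇒ neg: 5*((3*(-(x + 4))) + 2) = -110.
Step 2. [5*((3*(-(x + 4))) + 2) = -110] 5·(inner) — divide through by 5 ⇒ div: (3*(-(x + 4))) + 2 = -22.
Step 3. [(3*(-(x + 4))) + 2 = -22] peel the +2: subtract 2 from each side ⇒ sub: 3*(-(x + 4)) = -24.
Step 4. [3*(-(x + 4)) = -24] 3 out front; divide by 3, so div: -(x + 4) = -8.
Step 5. [-(x + 4) = -8] LHS negated; negate both sides. So neg: x + 4 = 8.
Step 6. [x + 4 = 8] peel the +4: subtract 4 from each side, so sub: x = 4.

Answer: x ∈ {4}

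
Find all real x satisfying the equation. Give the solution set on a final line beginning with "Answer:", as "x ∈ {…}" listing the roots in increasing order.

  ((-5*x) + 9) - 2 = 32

Step 1. [((-5*x) + 9) - 2 = 32] -2 is outermost — add 2 both sides, so sub: (-5*x) + 9 = 34.
Step 2. [(-5*x) + 9 = 34] peel the +9: subtract 9 from each side. So sub: -5*x = 25.
Step 3. [-5*x = 25] divide by the outer -5 ⇒ div: x = -5.

Answer: x ∈ {-5}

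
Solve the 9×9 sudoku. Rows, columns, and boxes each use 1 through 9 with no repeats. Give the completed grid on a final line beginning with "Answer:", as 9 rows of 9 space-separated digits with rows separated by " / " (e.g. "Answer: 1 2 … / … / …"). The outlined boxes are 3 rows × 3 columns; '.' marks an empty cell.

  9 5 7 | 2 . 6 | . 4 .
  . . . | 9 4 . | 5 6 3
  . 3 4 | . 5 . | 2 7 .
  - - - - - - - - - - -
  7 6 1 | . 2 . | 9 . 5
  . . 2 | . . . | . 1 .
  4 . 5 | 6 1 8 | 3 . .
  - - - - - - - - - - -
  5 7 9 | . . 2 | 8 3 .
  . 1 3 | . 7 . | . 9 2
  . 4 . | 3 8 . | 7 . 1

Step 1. [r4c4∈{4}] only 4 remains possible at r4c4. So r4c4=4.
Step 2. [r8c1∈{6,8}] across row 8, 8 lands solely at r8c1. So r8c1=8.
Step 3. [r5c5∈{3,9}] r5c5 is the only open cell in col 5 admitting 9, so r5c5=9.
Step 4. [r7c9∈{4,6}] 4 has one home in row 7: r7c9. So r7c9=4.
Step 5. [r5c9∈{6,7,8}] col 9 places 6 nowhere but r5c9, so r5c9=6.
Step 6. [r8c4∈{5}] r8c4 has the single candidate 5, so r8c4=5.
Step 7. [r3c6∈{1}] r3c6 has the single candidate 1 ⇒ r3c6=1.
Step 8. [r5c6∈{3,5,7}] r5c6 is the only open cell in row 5 admitting 5, so r5c6=5.
Step 9. [r2c2∈{2,8}] r2c2 is the only open cell in col 2 admitting 2. So r2c2=2.
Step 10. [r9c1∈{2,6}] across row 9, 2 lands solely at r9c1 ⇒ r9c1=2.
Step 11. [r3c9∈{8,9}] in row 3, 9 fits only at r3c9, so r3c9=9.
Step 12. [r3c1∈{6}] only 6 remains possible at r3c1, so r3c1=6.
Step 13. [r9c8∈{5}] nothing but 5 survives at r9c8, so r9c8=5.
Step 14. [r6c8∈{2}] nothing but 2 survives at r6c8 ⇒ r6c8=2.
Step 15. [r5c4∈{7}] r5c4's peers cover all but 7, so r5c4=7.
Step 16. [r2c3∈{8}] r2c3's peers cover all but 8. So r2c3=8.
Step 17. [r1c7∈{1}] only 1 remains possible at r1c7. So r1c7=1.
Step 18. [r4c6∈{3}] r4c6's peers cover all but 3. So r4c6=3.
Step 19. [r2c1∈{1}] r2c1 has the single candidate 1, so r2c1=1.
Step 20. [r6c9∈{7}] nothing but 7 survives at r6c9. So r6c9=7.
Step 21. [r4c8∈{8}] nothing but 8 survives at r4c8 ⇒ r4c8=8.
Step 22. [r5c1∈{3}] r5c1 is down to just 3 ⇒ r5c1=3.
Step 23. [r7c4∈{1}] r7c4 is down to just 1 ⇒ r7c4=1.
Step 24. [r2c6∈{7}] r2c6's peers cover all but 7 ⇒ r2c6=7.
Step 25. [r5c7∈{4}] r5c7 has the single candidate 4. So r5c7=4.
Step 26. [r1c9∈{8}] r1c9 has the single candidate 8. So r1c9=8.
Step 27. [r8c6∈{4}] only 4 remains possible at r8c6, so r8c6=4.
Step 28. [r5c2∈{8}] r5c2's peers cover all but 8 ⇒ r5c2=8.
Step 29. [r8c7∈{6}] only 6 remains possible at r8c7 ⇒ r8c7=6.
Step 30. [r1c5∈{3}] r1c5 is down to just 3 ⇒ r1c5=3.
Step 31. [r3c4∈{8}] r3c4's peers cover all but 8, so r3c4=8.
Step 32. [r9c3∈{6}] r9c3 has the single candidate 6 ⇒ r9c3=6.
Step 33. [r6c2∈{9}] r6c2 has the single candidate 9, so r6c2=9.
Step 34. [r9c6∈{9}] nothing but 9 survives at r9c6, so r9c6=9.
Step 35. [r7c5∈{6}] only 6 remains possible at r7c5 ⇒ r7c5=6.

Answer: 9 5 7 2 3 6 1 4 8 / 1 2 8 9 4 7 5 6 3 / 6 3 4 8 5 1 2 7 9 / 7 6 1 4 2 3 9 8 5 / 3 8 2 7 9 5 4 1 6 / 4 9 5 6 1 8 3 2 7 / 5 7 9 1 6 2 8 3 4 / 8 1 3 5 7 4 6 9 2 / 2 4 6 3 8 9 7 5 1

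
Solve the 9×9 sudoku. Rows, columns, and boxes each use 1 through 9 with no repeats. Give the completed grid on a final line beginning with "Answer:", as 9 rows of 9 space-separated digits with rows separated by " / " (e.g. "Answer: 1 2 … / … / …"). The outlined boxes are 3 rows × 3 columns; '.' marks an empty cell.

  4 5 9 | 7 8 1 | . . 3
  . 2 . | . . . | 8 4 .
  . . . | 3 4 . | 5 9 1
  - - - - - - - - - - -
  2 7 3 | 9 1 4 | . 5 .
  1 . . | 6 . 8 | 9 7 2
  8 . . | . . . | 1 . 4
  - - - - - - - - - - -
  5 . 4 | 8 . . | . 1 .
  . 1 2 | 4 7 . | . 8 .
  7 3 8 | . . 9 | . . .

Step 1. [r3c1∈{6}] nothing but 6 survives at r3c1 ⇒ r3c1=6.
Step 2. [r7c2∈{6,9}] r7c2 is the only open cell in box 7 admitting 6 ⇒ r7c2=6.
Step 3. [r4c7∈{6}] r4c7 has the single candidate 6 ⇒ r4c7=6.
Step 4. [r5c5∈{3,5}] 3 has one home in row 5: r5c5, so r5c5=3.
Step 5. [r7c5∈{2}] only 2 remains possible at r7c5. So r7c5=2.
Step 6. [r6c5∈{5}] only 5 remains possible at r6c5, so r6c5=5.
Step 7. [r9c5∈{6}] r9c5 has the single candidate 6, so r9c5=6.
Step 8. [r8c9∈{5,6,9}] across row 8, 6 lands solely at r8c9, so r8c9=6.
Step 9. [r8c6∈{3,5}] row 8 places 5 nowhere but r8c6 ⇒ r8c6=5.
Step 10. [r9c8∈{2}] r9c8 has the single candidate 2. So r9c8=2.
Step 11. [r2c9∈{7}] r2c9's peers cover all but 7 ⇒ r2c9=7.
Step 12. [r7c6∈{3}] r7c6 is down to just 3. So r7c6=3.
Step 13. [r6c4∈{2}] nothing but 2 survives at r6c4 ⇒ r6c4=2.
Step 14. [r4c9∈{8}] r4c9 is down to just 8. So r4c9=8.
Step 15. [r7c7∈{7}] r7c7 is down to just 7, so r7c7=7.
Step 16. [r1c7∈{2}] r1c7 has the single candidate 2 ⇒ r1c7=2.
Step 17. [r5c3∈{5}] r5c3 has the single candidate 5. So r5c3=5.
Step 18. [r5c2∈{4}] r5c2 has the single candidate 4 ⇒ r5c2=4.
Step 19. [r3c6∈{2}] r3c6 is down to just 2, so r3c6=2.
Step 20. [r2c1∈{3}] r2c1 has the single candidate 3, so r2c1=3.
Step 21. [r6c8∈{3}] r6c8 is down to just 3, so r6c8=3.
Step 22. [r2c3∈{1}] nothing but 1 survives at r2c3. So r2c3=1.
Step 23. [r8c1∈{9}] only 9 remains possible at r8c1. So r8c1=9.
Step 24. [r6c2∈{9}] r6c2 has the single candidate 9, so r6c2=9.
Step 25. [r6c6∈{7}] nothing but 7 survives at r6c6 ⇒ r6c6=7.
Step 26. [r2c5∈{9}] nothing but 9 survives at r2c5. So r2c5=9.
Step 27. [r6c3∈{6}] nothing but 6 survives at r6c3 ⇒ r6c3=6.
Step 28. [r9c9∈{5}] r9c9 is down to just 5, so r9c9=5.
Step 29. [r2c4∈{5}] r2c4's peers cover all but 5 ⇒ r2c4=5.
Step 30. [r1c8∈{6}] nothing but 6 survives at r1c8 ⇒ r1c8=6.
Step 31. [r3c3∈{7}] only 7 remains possible at r3c3. So r3c3=7.
Step 32. [r2c6∈{6}] r2c6's peers cover all but 6, so r2c6=6.
Step 33. [r3c2∈{8}] r3c2 has the single candidate 8. So r3c2=8.
Step 34. [r7c9∈{9}] r7c9 has the single candidate 9. So r7c9=9.
Step 35. [r8c7∈{3}] r8c7 is down to just 3, so r8c7=3.
Step 36. [r9c4∈{1}] r9c4 is down to just 1, so r9c4=1.
Step 37. [r9c7∈{4}] nothing but 4 survives at r9c7. So r9c7=4.

Answer: 4 5 9 7 8 1 2 6 3 / 3 2 1 5 9 6 8 4 7 / 6 8 7 3 4 2 5 9 1 / 2 7 3 9 1 4 6 5 8 / 1 4 5 6 3 8 9 7 2 / 8 9 6 2 5 7 1 3 4 / 5 6 4 8 2 3 7 1 9 / 9 1 2 4 7 5 3 8 6 / 7 3 8 1 6 9 4 2 5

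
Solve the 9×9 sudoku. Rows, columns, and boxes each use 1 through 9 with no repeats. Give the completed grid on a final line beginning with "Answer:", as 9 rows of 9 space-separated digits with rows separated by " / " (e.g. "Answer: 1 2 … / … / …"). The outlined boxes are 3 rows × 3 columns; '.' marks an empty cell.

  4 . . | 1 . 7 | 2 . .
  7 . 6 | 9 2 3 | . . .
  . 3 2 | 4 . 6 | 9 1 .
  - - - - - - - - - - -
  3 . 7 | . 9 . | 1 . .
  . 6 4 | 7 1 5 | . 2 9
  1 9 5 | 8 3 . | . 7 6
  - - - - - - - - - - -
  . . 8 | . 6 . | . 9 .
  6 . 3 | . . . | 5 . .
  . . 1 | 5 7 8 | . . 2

Step 1. [r6c7∈{4}] nothing but 4 survives at r6c7, so r6c7=4.
Step 2. [r2c7∈{8}] only 8 remains possible at r2c7. So r2c7=8.
Step 3. [r8c5∈{4}] r8c5's peers cover all but 4. So r8c5=4.
Step 4. [r7c1∈{2,5}] in col 1, 2 fits only at r7c1, so r7c1=2.
Step 5. [r3c1∈{5,8}] col 1 places 5 nowhere but r3c1. So r3c1=5.
Step 6. [r7c7∈{3,7}] in col 7, 7 fits only at r7c7 ⇒ r7c7=7.
Step 7. [r1c5∈{5,8}] col 5 places 5 nowhere but r1c5 ⇒ r1c5=5.
Step 8. [r4c2∈{2,8}] r4c2 is the only open cell in col 2 admitting 2, so r4c2=2.
Step 9. [r8c8∈{8}] only 8 remains possible at r8c8. So r8c8=8.
Step 10. [r1c8∈{3,6}] in row 1, 6 fits only at r1c8. So r1c8=6.
Step 11. [r9c8∈{3,4}] 3 has one home in col 8: r9c8. So r9c8=3.
Step 12. [r7c9∈{1,4}] box 9 places 4 nowhere but r7c9 ⇒ r7c9=4.
Step 13. [r4c8∈{5}] only 5 remains possible at r4c8, so r4c8=5.
Step 14. [r8c6∈{1,2,9}] across row 8, 9 lands solely at r8c6 ⇒ r8c6=9.
Step 15. [r3c5∈{8}] nothing but 8 survives at r3c5 ⇒ r3c5=8.
Step 16. [r1c3∈{9}] r1c3 is down to just 9, so r1c3=9.
Step 17. [r4c4∈{6}] only 6 remains possible at r4c4, so r4c4=6.
Step 18. [r3c9∈{7}] r3c9 is down to just 7, so r3c9=7.
Step 19. [r9c2∈{4}] nothing but 4 survives at r9c2 ⇒ r9c2=4.
Step 20. [r4c6∈{4}] r4c6 has the single candidate 4 ⇒ r4c6=4.
Step 21. [r7c4∈{3}] r7c4 is down to just 3, so r7c4=3.
Step 22. [r2c9∈{5}] r2c9 is down to just 5 ⇒ r2c9=5.
Step 23. [r7c2∈{5}] r7c2 has the single candidate 5 ⇒ r7c2=5.
Step 24. [r9c7∈{6}] r9c7 is down to just 6, so r9c7=6.
Step 25. [r4c9∈{8}] nothing but 8 survives at r4c9, so r4c9=8.
Step 26. [r8c2∈{7}] r8c2 is down to just 7, so r8c2=7.
Step 27. [r2c8∈{4}] r2c8's peers cover all but 4. So r2c8=4.
Step 28. [r5c1∈{8}] nothing but 8 survives at r5c1, so r5c1=8.
Step 29. [r1c9∈{3}] r1c9 is down to just 3. So r1c9=3.
Step 30. [r6c6∈{2}] r6c6 has the single candidate 2, so r6c6=2.
Step 31. [r8c9∈{1}] r8c9's peers cover all but 1 ⇒ r8c9=1.
Step 32. [r2c2∈{1}] only 1 remains possible at r2c2 ⇒ r2c2=1.
Step 33. [r5c7∈{3}] r5c7 is down to just 3, so r5c7=3.
Step 34. [r1c2∈{8}] nothing but 8 survives at r1c2. So r1c2=8.
Step 35. [r8c4∈{2}] r8c4 is down to just 2. So r8c4=2.
Step 36. [r7c6∈{1}] nothing but 1 survives at r7c6. So r7c6=1.
Step 37. [r9c1∈{9}] only 9 remains possible at r9c1. So r9c1=9.

Answer: 4 8 9 1 5 7 2 6 3 / 7 1 6 9 2 3 8 4 5 / 5 3 2 4 8 6 9 1 7 / 3 2 7 6 9 4 1 5 8 / 8 6 4 7 1 5 3 2 9 / 1 9 5 8 3 2 4 7 6 / 2 5 8 3 6 1 7 9 4 / 6 7 3 2 4 9 5 8 1 / 9 4 1 5 7 8 6 3 2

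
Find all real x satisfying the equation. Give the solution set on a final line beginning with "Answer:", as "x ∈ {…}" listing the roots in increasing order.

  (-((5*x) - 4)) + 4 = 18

Step 1. [(-((5*x) - 4)) + 4 = 18] peel the +4: subtract 4 from each side, so sub: -((5*x) - 4) = 14.
Step 2. [-((5*x) - 4) = 14] leading − — multiply by −1 ⇒ neg: (5*x) - 4 = -14.
Step 3. [(5*x) - 4 = -14] add 4: x sits inside (… - 4) ⇒ sub: 5*x = -10.
Step 4. [5*x = -10] 5·(inner) — divide through by 5, so div: x = -2.

Answer: x ∈ {-2}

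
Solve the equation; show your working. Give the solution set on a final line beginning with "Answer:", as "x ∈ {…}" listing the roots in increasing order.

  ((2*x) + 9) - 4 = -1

Step 1. [((2*x) + 9) - 4 = -1] the outer -4 inverts by adding 4, so sub: (2*x) + 9 = 3.
Step 2. [(2*x) + 9 = 3] +9 is outermost — subtract 9 both sides ⇒ sub: 2*x = -6.
Step 3. [2*x = -6] LHS = 2·(…); ÷2 both sides, so div: x = -3.

Answer: x ∈ {-3}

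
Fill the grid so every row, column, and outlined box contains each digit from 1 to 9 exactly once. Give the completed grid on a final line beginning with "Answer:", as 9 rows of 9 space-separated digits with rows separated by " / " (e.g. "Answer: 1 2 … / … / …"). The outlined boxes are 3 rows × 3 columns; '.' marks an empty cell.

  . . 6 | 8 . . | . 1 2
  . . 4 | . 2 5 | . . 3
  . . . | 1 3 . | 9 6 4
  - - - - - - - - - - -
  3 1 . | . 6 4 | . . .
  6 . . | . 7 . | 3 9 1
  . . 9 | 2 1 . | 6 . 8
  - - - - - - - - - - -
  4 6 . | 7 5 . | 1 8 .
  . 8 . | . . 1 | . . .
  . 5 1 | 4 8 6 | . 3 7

Step 1. [r4c9∈{5}] r4c9 has the single candidate 5 ⇒ r4c9=5.
Step 2. [r2c8∈{7}] nothing but 7 survives at r2c8, so r2c8=7.
Step 3. [r8c5∈{9}] r8c5 is down to just 9, so r8c5=9.
Step 4. [r3c6∈{7}] r3c6's peers cover all but 7. So r3c6=7.
Step 5. [r4c3∈{2,7,8}] in row 4, 8 fits only at r4c3 ⇒ r4c3=8.
Step 6. [r6c1∈{5,7}] across row 6, 5 lands solely at r6c1, so r6c1=5.
Step 7. [r5c3∈{2}] only 2 remains possible at r5c3, so r5c3=2.
Step 8. [r9c7∈{2}] nothing but 2 survives at r9c7, so r9c7=2.
Step 9. [r2c2∈{9}] r2c2 has the single candidate 9 ⇒ r2c2=9.
Step 10. [r8c7∈{4,5}] r8c7 is the only open cell in col 7 admitting 4 ⇒ r8c7=4.
Step 11. [r3c1∈{2,8}] across row 3, 8 lands solely at r3c1 ⇒ r3c1=8.
Step 12. [r8c4∈{3}] r8c4's peers cover all but 3. So r8c4=3.
Step 13. [r1c1∈{7}] r1c1 is down to just 7, so r1c1=7.
Step 14. [r5c2∈{4}] nothing but 4 survives at r5c2 ⇒ r5c2=4.
Step 15. [r5c4∈{5}] r5c4 has the single candidate 5. So r5c4=5.
Step 16. [r7c3∈{3}] r7c3's peers cover all but 3 ⇒ r7c3=3.
Step 17. [r2c7∈{8}] r2c7 is down to just 8. So r2c7=8.
Step 18. [r5c6∈{8}] r5c6 is down to just 8. So r5c6=8.
Step 19. [r6c6∈{3}] only 3 remains possible at r6c6, so r6c6=3.
Step 20. [r1c7∈{5}] r1c7 is down to just 5 ⇒ r1c7=5.
Step 21. [r1c2∈{3}] nothing but 3 survives at r1c2. So r1c2=3.
Step 22. [r8c3∈{7}] r8c3 has the single candidate 7 ⇒ r8c3=7.
Step 23. [r8c1∈{2}] r8c1's peers cover all but 2 ⇒ r8c1=2.
Step 24. [r2c1∈{1}] only 1 remains possible at r2c1, so r2c1=1.
Step 25. [r6c2∈{7}] only 7 remains possible at r6c2. So r6c2=7.
Step 26. [r7c6∈{2}] r7c6's peers cover all but 2 ⇒ r7c6=2.
Step 27. [r1c6∈{9}] only 9 remains possible at r1c6, so r1c6=9.
Step 28. [r1c5∈{4}] only 4 remains possible at r1c5, so r1c5=4.
Step 29. [r4c7∈{7}] only 7 remains possible at r4c7. So r4c7=7.
Step 30. [r4c8∈{2}] r4c8 has the single candidate 2, so r4c8=2.
Step 31. [r3c2∈{2}] r3c2 is down to just 2, so r3c2=2.
Step 32. [r4c4∈{9}] r4c4's peers cover all but 9. So r4c4=9.
Step 33. [r2c4∈{6}] nothing but 6 survives at r2c4 ⇒ r2c4=6.
Step 34. [r6c8∈{4}] r6c8 has the single candidate 4 ⇒ r6c8=4.
Step 35. [r7c9∈{9}] nothing but 9 survives at r7c9. So r7c9=9.
Step 36. [r8c9∈{6}] r8c9's peers cover all but 6, so r8c9=6.
Step 37. [r9c1∈{9}] only 9 remains possible at r9c1, so r9c1=9.
Step 38. [r8c8∈{5}] r8c8 is down to just 5. So r8c8=5.
Step 39. [r3c3∈{5}] nothing but 5 survives at r3c3. So r3c3=5.

Answer: 7 3 6 8 4 9 5 1 2 / 1 9 4 6 2 5 8 7 3 / 8 2 5 1 3 7 9 6 4 / 3 1 8 9 6 4 7 2 5 / 6 4 2 5 7 8 3 9 1 / 5 7 9 2 1 3 6 4 8 / 4 6 3 7 5 2 1 8 9 / 2 8 7 3 9 1 4 5 6 / 9 5 1 4 8 6 2 3 7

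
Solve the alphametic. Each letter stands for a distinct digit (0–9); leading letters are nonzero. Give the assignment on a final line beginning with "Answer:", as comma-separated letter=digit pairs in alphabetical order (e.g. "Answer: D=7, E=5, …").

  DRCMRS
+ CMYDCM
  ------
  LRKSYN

Step 1. [col 1: S + M ≡ N (mod 10)] several values work for S in column 1 (S + M ≡ N (mod 10), carry-in 0); try S=4 ⇒ S=4.
Step 2. [col 1: S + M ≡ N (mod 10)] no forcing yet in column 1 (carry-in 0); M=9 is free and consistent — try it ⇒ M=9.
Step 3. [col 1: S + M ≡ N (mod 10)] column 1: given S=4, M=9, carry-in 0, and digits 4,9 already taken and all letters distinct, S+M≡N (mod 10) forces N=3. So N=3.
Step 4. [col 2: R + C ≡ Y (mod 10)] no forcing yet in column 2 (carry-in 1); C=1 is free and consistent — try it ⇒ C=1.
Step 5. [col 2: R + C ≡ Y (mod 10)] no forcing yet in column 2 (carry-in 1); R=6 is free and consistent — try it, so R=6.
Step 6. [col 2: R + C ≡ Y (mod 10)] column 2: given R=6, C=1, carry-in 1, and digits 1,3,4,6,9 already taken and all letters distinct, R+C≡Y (mod 10) forces Y=8 ⇒ Y=8.
Step 7. [col 3: M + D ≡ S (mod 10)] column 3 reads M+D+carry(0)=S with M=9, S=4; with digits 1,3,4,6,8,9 already taken and all letters distinct, the only value for D is 5. So D=5.
Step 8. [col 4: C + Y ≡ K (mod 10)] column 4 reads C+Y+carry(1)=K with C=1, Y=8; with digits 1,3,4,5,6,8,9 already taken and all letters distinct, the only value for K is 0, so K=0.
Step 9. [col 6: D + C ≡ L (mod 10)] from column 6 (D=5, C=1, carry-in 1, digits 0,1,3,4,5,6,8,9 already taken and all letters distinct): L must equal 7, so L=7.

Answer: C=1, D=5, K=0, L=7, M=9, N=3, R=6, S=4, Y=8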